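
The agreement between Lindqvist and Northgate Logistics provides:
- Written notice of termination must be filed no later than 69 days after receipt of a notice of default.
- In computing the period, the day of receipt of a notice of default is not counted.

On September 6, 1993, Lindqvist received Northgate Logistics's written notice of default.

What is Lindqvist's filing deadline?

69 days after September 6, 1993 is November 14, 1993.

November 14, 1993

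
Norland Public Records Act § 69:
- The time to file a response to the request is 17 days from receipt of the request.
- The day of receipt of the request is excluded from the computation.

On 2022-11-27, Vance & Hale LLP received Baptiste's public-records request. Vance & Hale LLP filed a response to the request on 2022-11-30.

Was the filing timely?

Yes

17 days after 2022-11-27 is December 14, 2022.
The deadline is December 14, 2022; the filing on November 30, 2022 is on or before that date.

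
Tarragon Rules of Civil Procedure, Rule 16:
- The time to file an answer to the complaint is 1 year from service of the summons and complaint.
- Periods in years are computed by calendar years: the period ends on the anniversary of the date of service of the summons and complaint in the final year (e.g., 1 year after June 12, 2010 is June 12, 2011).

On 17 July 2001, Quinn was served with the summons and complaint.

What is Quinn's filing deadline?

July 17, 2002

1 year after 17 July 2001 is July 17, 2002.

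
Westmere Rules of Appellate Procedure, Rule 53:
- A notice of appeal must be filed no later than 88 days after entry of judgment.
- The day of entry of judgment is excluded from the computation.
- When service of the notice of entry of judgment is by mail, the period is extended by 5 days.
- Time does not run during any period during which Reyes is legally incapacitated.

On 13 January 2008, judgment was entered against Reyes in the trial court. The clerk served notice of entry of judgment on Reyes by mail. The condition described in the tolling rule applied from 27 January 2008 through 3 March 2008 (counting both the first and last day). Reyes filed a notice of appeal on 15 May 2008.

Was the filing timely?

88 days after 13 January 2008 is April 10, 2008.
Service was by mail, adding 5 days: April 10, 2008 + 5 days = April 15, 2008.
From January 27, 2008 through March 3, 2008 inclusive is 37 days; tolling adds 37 days: April 15, 2008 + 37 days = May 22, 2008.
The deadline is May 22, 2008; the filing on May 15, 2008 is on or before that date.

Yes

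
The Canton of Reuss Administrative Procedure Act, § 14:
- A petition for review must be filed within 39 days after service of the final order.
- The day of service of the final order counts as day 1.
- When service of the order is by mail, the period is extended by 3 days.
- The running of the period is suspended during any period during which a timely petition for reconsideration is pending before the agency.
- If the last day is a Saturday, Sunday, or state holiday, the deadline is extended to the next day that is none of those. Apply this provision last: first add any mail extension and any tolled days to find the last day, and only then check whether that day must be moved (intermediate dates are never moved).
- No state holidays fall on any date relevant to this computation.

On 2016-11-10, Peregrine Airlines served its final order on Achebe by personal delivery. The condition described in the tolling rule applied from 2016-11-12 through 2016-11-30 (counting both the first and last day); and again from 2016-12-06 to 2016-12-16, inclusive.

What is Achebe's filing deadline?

January 17, 2017

Counting 2016-11-10 as day 1, day 39 is December 18, 2016.
Service was not by mail, so no mail extension applies.
From November 12, 2016 through November 30, 2016 inclusive is 19 days; tolling adds 19 days: December 18, 2016 + 19 days = January 6, 2017.
From December 6, 2016 through December 16, 2016 inclusive is 11 days; tolling adds 11 days: January 6, 2017 + 11 days = January 17, 2017.
January 17, 2017 is a Tuesday and not a state holiday, so no extension applies.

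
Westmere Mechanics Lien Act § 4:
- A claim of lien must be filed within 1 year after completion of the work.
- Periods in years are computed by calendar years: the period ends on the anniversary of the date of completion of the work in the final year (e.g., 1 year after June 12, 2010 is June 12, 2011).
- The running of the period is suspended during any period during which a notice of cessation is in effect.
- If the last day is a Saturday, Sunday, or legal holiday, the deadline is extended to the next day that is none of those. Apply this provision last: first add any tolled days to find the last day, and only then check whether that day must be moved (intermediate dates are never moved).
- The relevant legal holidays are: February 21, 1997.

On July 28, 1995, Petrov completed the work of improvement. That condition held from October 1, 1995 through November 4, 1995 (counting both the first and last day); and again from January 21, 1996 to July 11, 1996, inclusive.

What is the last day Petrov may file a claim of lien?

1 year after July 28, 1995 is July 28, 1996.
From October 1, 1995 through November 4, 1995 inclusive is 35 days; tolling adds 35 days: July 28, 1996 + 35 days = September 1, 1996.
From January 21, 1996 through July 11, 1996 inclusive is 173 days; tolling adds 173 days: September 1, 1996 + 173 days = February 21, 1997.
February 21, 1997 is a listed holiday; February 22, 1997 is Saturday; February 23, 1997 is Sunday. The next qualifying day is February 24, 1997.

February 24, 1997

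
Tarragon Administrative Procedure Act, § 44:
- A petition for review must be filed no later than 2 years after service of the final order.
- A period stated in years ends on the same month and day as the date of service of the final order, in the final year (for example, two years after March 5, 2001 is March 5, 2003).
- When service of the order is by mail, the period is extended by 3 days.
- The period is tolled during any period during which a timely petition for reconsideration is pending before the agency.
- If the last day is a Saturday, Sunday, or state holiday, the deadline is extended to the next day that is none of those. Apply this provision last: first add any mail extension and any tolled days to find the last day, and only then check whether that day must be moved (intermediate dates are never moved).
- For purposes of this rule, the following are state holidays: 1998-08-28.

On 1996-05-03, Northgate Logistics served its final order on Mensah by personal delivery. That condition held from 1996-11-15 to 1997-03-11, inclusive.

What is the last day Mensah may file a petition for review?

August 31, 1998

2 years after 1996-05-03 is May 3, 1998.
Service was not by mail, so no mail extension applies.
From November 15, 1996 through March 11, 1997 inclusive is 117 days; tolling adds 117 days: May 3, 1998 + 117 days = August 28, 1998.
August 28, 1998 is a listed holiday; August 29, 1998 is Saturday; August 30, 1998 is Sunday. The next qualifying day is August 31, 1998.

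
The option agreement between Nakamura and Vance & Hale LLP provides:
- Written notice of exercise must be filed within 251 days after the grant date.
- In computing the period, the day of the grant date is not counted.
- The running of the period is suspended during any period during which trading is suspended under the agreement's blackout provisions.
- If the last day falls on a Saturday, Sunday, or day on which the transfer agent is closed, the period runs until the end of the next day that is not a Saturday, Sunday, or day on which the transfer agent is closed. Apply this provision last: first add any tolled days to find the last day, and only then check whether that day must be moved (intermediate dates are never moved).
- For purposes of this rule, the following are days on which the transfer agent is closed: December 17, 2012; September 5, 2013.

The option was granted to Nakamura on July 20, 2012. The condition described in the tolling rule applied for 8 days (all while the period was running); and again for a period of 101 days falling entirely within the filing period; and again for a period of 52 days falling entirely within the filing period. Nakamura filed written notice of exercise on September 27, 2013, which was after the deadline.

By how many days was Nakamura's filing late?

21 days

251 days after July 20, 2012 is March 28, 2013.
Tolling adds 8 days: March 28, 2013 + 8 days = April 5, 2013.
Tolling adds 101 days: April 5, 2013 + 101 days = July 15, 2013.
Tolling adds 52 days: July 15, 2013 + 52 days = September 5, 2013.
September 5, 2013 is a listed holiday. The next qualifying day is September 6, 2013.
The deadline is September 6, 2013; from September 6, 2013 to September 27, 2013 is 21 days.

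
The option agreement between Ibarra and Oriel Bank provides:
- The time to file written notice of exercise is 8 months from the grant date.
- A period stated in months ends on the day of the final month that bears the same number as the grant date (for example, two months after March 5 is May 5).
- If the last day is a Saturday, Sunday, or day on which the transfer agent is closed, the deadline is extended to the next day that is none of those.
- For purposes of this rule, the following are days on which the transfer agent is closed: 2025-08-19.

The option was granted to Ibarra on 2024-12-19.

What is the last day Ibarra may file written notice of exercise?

8 months after 2024-12-19 is August 19, 2025.
August 19, 2025 is a listed holiday. The next qualifying day is August 20, 2025.

August 20, 2025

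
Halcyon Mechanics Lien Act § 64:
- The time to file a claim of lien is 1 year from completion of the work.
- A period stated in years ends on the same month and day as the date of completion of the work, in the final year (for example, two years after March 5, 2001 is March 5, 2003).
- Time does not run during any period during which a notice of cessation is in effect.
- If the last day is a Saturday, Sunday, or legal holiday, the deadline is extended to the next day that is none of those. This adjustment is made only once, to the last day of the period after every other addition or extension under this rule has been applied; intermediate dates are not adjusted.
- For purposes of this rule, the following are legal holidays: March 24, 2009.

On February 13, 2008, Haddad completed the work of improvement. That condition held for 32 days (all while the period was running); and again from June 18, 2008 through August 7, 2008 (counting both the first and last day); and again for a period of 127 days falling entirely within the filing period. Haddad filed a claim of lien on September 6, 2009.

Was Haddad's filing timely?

Yes

1 year after February 13, 2008 is February 13, 2009.
Tolling adds 32 days: February 13, 2009 + 32 days = March 17, 2009.
From June 18, 2008 through August 7, 2008 inclusive is 51 days; tolling adds 51 days: March 17, 2009 + 51 days = May 7, 2009.
Tolling adds 127 days: May 7, 2009 + 127 days = September 11, 2009.
September 11, 2009 is a Friday and not a legal holiday, so no extension applies.
The deadline is September 11, 2009; the filing on September 6, 2009 is on or before that date.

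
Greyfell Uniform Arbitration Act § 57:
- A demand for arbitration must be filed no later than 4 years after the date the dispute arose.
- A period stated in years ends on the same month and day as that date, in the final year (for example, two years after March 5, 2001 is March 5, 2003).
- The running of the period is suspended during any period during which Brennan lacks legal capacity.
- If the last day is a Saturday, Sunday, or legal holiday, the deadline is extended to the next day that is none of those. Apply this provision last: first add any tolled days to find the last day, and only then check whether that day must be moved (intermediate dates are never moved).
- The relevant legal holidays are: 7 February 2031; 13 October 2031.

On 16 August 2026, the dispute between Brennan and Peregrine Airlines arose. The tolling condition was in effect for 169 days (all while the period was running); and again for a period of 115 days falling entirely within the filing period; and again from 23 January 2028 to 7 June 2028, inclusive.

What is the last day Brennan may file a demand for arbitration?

4 years after 16 August 2026 is August 16, 2030.
Tolling adds 169 days: August 16, 2030 + 169 days = February 1, 2031.
Tolling adds 115 days: February 1, 2031 + 115 days = May 27, 2031.
From January 23, 2028 through June 7, 2028 inclusive is 137 days; tolling adds 137 days: May 27, 2031 + 137 days = October 11, 2031.
October 11, 2031 is Saturday; October 12, 2031 is Sunday; October 13, 2031 is a listed holiday. The next qualifying day is October 14, 2031.

October 14, 2031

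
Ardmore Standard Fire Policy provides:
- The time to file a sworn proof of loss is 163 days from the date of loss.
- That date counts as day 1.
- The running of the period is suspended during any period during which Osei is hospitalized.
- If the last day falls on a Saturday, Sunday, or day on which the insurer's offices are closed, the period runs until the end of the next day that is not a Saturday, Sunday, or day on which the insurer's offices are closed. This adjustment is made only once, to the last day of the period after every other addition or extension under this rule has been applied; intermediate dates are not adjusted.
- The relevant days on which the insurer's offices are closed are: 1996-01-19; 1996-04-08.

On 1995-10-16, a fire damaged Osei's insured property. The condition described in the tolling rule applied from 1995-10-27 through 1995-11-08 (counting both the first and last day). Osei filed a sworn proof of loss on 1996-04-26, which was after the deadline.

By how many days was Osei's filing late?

17 days

Counting 1995-10-16 as day 1, day 163 is March 26, 1996.
From October 27, 1995 through November 8, 1995 inclusive is 13 days; tolling adds 13 days: March 26, 1996 + 13 days = April 8, 1996.
April 8, 1996 is a listed holiday. The next qualifying day is April 9, 1996.
The deadline is April 9, 1996; from April 9, 1996 to April 26, 1996 is 17 days.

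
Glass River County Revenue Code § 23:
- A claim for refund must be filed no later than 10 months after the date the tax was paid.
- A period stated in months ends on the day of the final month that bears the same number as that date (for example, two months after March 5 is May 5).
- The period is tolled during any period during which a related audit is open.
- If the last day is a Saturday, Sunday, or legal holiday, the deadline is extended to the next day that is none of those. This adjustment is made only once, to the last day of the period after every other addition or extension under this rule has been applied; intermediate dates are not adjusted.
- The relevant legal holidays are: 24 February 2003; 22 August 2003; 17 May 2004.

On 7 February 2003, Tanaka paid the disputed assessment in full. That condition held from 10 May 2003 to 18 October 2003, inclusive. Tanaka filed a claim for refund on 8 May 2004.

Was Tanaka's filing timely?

Yes

10 months after 7 February 2003 is December 7, 2003.
From May 10, 2003 through October 18, 2003 inclusive is 162 days; tolling adds 162 days: December 7, 2003 + 162 days = May 17, 2004.
May 17, 2004 is a listed holiday. The next qualifying day is May 18, 2004.
The deadline is May 18, 2004; the filing on May 8, 2004 is on or before that date.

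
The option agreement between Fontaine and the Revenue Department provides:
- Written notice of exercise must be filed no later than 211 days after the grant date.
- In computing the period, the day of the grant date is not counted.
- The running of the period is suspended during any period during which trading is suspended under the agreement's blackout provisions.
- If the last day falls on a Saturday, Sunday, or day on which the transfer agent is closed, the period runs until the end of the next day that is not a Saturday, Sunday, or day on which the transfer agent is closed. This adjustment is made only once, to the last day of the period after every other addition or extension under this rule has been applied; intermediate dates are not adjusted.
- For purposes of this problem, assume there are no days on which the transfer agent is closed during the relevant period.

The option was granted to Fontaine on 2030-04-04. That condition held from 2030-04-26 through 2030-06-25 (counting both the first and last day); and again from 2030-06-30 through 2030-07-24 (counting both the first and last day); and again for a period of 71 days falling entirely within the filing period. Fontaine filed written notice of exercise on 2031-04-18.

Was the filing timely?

211 days after 2030-04-04 is November 1, 2030.
From April 26, 2030 through June 25, 2030 inclusive is 61 days; tolling adds 61 days: November 1, 2030 + 61 days = January 1, 2031.
From June 30, 2030 through July 24, 2030 inclusive is 25 days; tolling adds 25 days: January 1, 2031 + 25 days = January 26, 2031.
Tolling adds 71 days: January 26, 2031 + 71 days = April 7, 2031.
April 7, 2031 is a Monday and not a day on which the transfer agent is closed, so no extension applies.
The deadline is April 7, 2031; the filing on April 18, 2031 is after that date.

No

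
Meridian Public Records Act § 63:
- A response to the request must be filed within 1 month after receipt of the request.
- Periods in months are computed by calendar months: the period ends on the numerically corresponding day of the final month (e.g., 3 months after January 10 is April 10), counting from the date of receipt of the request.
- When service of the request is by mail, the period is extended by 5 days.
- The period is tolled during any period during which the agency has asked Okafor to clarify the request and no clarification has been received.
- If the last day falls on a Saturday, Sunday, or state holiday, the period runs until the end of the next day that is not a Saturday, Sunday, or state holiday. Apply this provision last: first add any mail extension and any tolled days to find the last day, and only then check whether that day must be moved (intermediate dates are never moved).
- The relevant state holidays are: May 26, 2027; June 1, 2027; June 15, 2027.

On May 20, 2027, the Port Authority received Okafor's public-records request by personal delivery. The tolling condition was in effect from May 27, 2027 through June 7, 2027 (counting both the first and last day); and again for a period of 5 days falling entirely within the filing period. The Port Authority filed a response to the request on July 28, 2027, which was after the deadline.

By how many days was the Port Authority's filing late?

21 days

1 month after May 20, 2027 is June 20, 2027.
Service was not by mail, so no mail extension applies.
From May 27, 2027 through June 7, 2027 inclusive is 12 days; tolling adds 12 days: June 20, 2027 + 12 days = July 2, 2027.
Tolling adds 5 days: July 2, 2027 + 5 days = July 7, 2027.
July 7, 2027 is a Wednesday and not a state holiday, so no extension applies.
The deadline is July 7, 2027; from July 7, 2027 to July 28, 2027 is 21 days.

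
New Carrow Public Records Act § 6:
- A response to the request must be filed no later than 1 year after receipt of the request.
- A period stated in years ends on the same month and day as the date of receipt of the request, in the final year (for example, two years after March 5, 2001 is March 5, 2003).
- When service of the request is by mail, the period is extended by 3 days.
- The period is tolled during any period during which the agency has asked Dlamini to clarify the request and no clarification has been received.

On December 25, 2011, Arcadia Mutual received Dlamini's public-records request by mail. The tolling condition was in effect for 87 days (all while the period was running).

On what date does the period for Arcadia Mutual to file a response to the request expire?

March 25, 2013

1 year after December 25, 2011 is December 25, 2012.
Service was by mail, adding 3 days: December 25, 2012 + 3 days = December 28, 2012.
Tolling adds 87 days: December 28, 2012 + 87 days = March 25, 2013.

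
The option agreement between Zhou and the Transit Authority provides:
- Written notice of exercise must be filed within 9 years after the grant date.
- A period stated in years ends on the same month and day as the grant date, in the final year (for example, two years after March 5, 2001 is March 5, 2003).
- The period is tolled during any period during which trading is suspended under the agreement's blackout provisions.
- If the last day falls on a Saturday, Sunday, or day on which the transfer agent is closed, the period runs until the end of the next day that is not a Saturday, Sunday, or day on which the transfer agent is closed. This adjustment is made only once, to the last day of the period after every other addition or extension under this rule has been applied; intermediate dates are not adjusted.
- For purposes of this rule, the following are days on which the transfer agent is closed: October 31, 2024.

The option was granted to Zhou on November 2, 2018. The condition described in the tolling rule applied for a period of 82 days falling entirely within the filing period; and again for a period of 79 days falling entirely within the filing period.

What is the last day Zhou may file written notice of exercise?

April 11, 2028

9 years after November 2, 2018 is November 2, 2027.
Tolling adds 82 days: November 2, 2027 + 82 days = January 23, 2028.
Tolling adds 79 days: January 23, 2028 + 79 days = April 11, 2028.
April 11, 2028 is a Tuesday and not a day on which the transfer agent is closed, so no extension applies.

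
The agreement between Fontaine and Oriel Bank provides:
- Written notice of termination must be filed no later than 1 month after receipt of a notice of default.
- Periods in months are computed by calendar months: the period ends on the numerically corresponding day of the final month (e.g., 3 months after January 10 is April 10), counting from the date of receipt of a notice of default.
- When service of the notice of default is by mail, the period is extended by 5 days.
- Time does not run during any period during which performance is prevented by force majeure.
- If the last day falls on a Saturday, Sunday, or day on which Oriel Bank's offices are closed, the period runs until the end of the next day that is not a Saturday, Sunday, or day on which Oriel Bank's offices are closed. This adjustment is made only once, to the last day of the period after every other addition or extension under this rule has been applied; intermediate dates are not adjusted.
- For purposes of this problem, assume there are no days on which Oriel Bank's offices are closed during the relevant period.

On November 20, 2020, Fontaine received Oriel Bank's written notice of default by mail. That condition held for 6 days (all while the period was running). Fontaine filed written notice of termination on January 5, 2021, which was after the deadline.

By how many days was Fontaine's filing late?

1 month after November 20, 2020 is December 20, 2020.
Service was by mail, adding 5 days: December 20, 2020 + 5 days = December 25, 2020.
Tolling adds 6 days: December 25, 2020 + 6 days = December 31, 2020.
December 31, 2020 is a Thursday and not a day on which Oriel Bank's offices are closed, so no extension applies.
The deadline is December 31, 2020; from December 31, 2020 to January 5, 2021 is 5 days.

5 days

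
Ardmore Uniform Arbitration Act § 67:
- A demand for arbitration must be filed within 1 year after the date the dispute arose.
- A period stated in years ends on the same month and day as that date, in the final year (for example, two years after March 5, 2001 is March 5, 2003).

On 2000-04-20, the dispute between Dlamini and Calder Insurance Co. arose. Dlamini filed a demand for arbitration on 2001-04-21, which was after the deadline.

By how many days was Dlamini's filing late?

1 day

1 year after 2000-04-20 is April 20, 2001.
The deadline is April 20, 2001; from April 20, 2001 to April 21, 2001 is 1 days.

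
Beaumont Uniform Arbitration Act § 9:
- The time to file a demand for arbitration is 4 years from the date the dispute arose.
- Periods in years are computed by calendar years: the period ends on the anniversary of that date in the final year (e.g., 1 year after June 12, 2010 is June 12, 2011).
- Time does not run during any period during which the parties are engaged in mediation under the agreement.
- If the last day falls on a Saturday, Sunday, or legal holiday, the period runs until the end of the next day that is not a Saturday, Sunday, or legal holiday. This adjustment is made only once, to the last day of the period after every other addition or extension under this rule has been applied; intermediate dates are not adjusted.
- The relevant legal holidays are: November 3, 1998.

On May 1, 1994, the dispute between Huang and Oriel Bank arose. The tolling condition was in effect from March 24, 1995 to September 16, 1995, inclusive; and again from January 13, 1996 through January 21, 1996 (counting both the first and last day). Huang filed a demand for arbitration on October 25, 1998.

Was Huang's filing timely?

4 years after May 1, 1994 is May 1, 1998.
From March 24, 1995 through September 16, 1995 inclusive is 177 days; tolling adds 177 days: May 1, 1998 + 177 days = October 25, 1998.
From January 13, 1996 through January 21, 1996 inclusive is 9 days; tolling adds 9 days: October 25, 1998 + 9 days = November 3, 1998.
November 3, 1998 is a listed holiday. The next qualifying day is November 4, 1998.
The deadline is November 4, 1998; the filing on October 25, 1998 is on or before that date.

Yes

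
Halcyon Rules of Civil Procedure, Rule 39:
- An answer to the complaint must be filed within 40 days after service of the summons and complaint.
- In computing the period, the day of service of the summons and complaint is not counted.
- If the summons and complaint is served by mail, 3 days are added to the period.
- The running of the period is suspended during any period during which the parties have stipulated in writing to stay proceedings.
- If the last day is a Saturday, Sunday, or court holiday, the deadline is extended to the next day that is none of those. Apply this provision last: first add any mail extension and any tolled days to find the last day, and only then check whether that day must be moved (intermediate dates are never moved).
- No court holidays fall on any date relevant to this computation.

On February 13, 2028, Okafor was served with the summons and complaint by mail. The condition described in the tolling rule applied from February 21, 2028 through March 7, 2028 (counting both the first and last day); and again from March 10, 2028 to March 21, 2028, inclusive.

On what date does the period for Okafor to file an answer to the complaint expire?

April 24, 2028

40 days after February 13, 2028 is March 24, 2028.
Service was by mail, adding 3 days: March 24, 2028 + 3 days = March 27, 2028.
From February 21, 2028 through March 7, 2028 inclusive is 16 days; tolling adds 16 days: March 27, 2028 + 16 days = April 12, 2028.
From March 10, 2028 through March 21, 2028 inclusive is 12 days; tolling adds 12 days: April 12, 2028 + 12 days = April 24, 2028.
April 24, 2028 is a Monday and not a court holiday, so no extension applies.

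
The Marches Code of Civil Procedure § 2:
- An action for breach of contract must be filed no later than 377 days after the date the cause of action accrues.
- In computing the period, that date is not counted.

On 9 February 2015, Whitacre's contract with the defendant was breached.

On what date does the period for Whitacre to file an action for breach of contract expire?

February 21, 2016

377 days after 9 February 2015 is February 21, 2016.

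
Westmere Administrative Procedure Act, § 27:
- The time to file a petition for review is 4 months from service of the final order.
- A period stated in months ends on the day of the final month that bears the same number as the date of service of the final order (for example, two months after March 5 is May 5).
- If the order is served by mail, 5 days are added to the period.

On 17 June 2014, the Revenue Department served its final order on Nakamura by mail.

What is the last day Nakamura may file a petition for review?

4 months after 17 June 2014 is October 17, 2014.
Service was by mail, adding 5 days: October 17, 2014 + 5 days = October 22, 2014.

October 22, 2014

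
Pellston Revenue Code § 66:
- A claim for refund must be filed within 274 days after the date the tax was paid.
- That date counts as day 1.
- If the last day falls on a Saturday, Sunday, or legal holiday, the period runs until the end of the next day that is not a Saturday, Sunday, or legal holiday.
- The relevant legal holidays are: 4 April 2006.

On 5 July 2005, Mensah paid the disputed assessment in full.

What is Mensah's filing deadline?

Counting 5 July 2005 as day 1, day 274 is April 4, 2006.
April 4, 2006 is a listed holiday. The next qualifying day is April 5, 2006.

April 5, 2006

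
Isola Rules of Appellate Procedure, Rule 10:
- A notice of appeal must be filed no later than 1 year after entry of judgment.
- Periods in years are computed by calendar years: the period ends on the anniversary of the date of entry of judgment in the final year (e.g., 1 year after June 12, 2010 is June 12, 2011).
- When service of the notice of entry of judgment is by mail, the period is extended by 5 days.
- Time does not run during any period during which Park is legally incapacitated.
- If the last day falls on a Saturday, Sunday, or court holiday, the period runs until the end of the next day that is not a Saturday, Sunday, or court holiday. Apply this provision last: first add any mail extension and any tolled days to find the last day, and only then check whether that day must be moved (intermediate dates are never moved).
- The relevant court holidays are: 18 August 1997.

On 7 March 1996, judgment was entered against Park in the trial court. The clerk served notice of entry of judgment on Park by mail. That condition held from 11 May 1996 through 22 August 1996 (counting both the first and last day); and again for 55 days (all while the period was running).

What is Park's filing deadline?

August 19, 1997

1 year after 7 March 1996 is March 7, 1997.
Service was by mail, adding 5 days: March 7, 1997 + 5 days = March 12, 1997.
From May 11, 1996 through August 22, 1996 inclusive is 104 days; tolling adds 104 days: March 12, 1997 + 104 days = June 24, 1997.
Tolling adds 55 days: June 24, 1997 + 55 days = August 18, 1997.
August 18, 1997 is a listed holiday. The next qualifying day is August 19, 1997.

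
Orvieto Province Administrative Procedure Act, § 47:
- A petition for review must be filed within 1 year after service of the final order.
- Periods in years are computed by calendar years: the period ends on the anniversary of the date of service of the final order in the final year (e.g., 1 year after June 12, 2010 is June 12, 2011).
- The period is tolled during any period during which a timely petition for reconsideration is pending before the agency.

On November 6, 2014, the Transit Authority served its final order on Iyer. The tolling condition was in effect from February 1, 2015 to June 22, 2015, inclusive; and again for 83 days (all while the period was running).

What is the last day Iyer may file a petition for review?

1 year after November 6, 2014 is November 6, 2015.
From February 1, 2015 through June 22, 2015 inclusive is 142 days; tolling adds 142 days: November 6, 2015 + 142 days = March 27, 2016.
Tolling adds 83 days: March 27, 2016 + 83 days = June 18, 2016.

June 18, 2016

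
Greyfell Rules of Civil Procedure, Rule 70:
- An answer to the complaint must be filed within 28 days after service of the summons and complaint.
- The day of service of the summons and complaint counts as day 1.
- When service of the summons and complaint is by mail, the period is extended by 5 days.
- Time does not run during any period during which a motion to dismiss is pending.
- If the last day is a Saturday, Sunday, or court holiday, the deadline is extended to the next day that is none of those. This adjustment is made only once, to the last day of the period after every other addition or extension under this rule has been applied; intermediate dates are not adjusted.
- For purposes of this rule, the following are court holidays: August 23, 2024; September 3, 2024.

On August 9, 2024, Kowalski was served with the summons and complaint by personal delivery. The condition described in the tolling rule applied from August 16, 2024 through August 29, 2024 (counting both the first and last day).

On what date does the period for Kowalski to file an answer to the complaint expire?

Counting August 9, 2024 as day 1, day 28 is September 5, 2024.
Service was not by mail, so no mail extension applies.
From August 16, 2024 through August 29, 2024 inclusive is 14 days; tolling adds 14 days: September 5, 2024 + 14 days = September 19, 2024.
September 19, 2024 is a Thursday and not a court holiday, so no extension applies.

September 19, 2024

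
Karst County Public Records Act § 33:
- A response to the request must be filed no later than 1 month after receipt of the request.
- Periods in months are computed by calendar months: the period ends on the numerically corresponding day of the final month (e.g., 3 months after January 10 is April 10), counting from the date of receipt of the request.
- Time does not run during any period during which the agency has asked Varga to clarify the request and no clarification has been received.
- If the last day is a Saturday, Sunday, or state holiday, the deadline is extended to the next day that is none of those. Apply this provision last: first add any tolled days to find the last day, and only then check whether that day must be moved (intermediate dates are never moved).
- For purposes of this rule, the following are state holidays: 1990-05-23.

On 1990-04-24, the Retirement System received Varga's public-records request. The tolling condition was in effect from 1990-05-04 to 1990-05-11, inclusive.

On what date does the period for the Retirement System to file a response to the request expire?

June 1, 1990

1 month after 1990-04-24 is May 24, 1990.
From May 4, 1990 through May 11, 1990 inclusive is 8 days; tolling adds 8 days: May 24, 1990 + 8 days = June 1, 1990.
June 1, 1990 is a Friday and not a state holiday, so no extension applies.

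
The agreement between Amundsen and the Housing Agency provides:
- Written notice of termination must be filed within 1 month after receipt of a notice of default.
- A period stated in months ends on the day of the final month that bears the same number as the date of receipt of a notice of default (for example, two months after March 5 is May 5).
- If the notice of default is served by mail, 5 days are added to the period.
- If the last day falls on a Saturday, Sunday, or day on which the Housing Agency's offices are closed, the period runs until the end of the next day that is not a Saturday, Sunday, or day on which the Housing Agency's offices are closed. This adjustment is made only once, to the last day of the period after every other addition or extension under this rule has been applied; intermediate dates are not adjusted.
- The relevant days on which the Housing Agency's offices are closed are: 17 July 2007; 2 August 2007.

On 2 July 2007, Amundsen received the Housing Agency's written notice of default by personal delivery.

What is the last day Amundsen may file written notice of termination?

August 3, 2007

1 month after 2 July 2007 is August 2, 2007.
Service was not by mail, so no mail extension applies.
August 2, 2007 is a listed holiday. The next qualifying day is August 3, 2007.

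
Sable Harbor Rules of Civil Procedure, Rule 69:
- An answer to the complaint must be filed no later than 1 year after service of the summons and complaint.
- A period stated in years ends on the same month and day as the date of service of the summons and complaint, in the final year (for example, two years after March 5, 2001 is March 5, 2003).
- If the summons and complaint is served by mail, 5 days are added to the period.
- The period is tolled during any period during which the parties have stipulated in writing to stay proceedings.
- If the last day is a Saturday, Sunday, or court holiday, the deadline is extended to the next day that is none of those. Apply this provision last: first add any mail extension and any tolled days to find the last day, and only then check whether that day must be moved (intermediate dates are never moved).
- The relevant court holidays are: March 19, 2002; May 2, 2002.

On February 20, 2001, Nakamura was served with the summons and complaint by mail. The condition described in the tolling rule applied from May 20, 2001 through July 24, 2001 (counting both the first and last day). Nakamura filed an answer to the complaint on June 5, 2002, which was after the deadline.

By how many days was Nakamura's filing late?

33 days

1 year after February 20, 2001 is February 20, 2002.
Service was by mail, adding 5 days: February 20, 2002 + 5 days = February 25, 2002.
From May 20, 2001 through July 24, 2001 inclusive is 66 days; tolling adds 66 days: February 25, 2002 + 66 days = May 2, 2002.
May 2, 2002 is a listed holiday. The next qualifying day is May 3, 2002.
The deadline is May 3, 2002; from May 3, 2002 to June 5, 2002 is 33 days.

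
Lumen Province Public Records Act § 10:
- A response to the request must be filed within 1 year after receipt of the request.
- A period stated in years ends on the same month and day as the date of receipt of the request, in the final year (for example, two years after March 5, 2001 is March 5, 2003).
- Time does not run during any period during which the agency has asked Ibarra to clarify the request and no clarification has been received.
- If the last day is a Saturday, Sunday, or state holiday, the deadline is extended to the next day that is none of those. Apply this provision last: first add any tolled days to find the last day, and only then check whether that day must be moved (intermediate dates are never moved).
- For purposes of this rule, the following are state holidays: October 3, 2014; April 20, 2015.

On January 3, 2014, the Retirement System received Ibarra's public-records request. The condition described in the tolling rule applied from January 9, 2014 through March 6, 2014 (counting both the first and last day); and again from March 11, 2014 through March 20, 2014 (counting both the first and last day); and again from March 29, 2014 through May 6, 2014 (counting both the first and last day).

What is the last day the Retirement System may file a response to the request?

April 21, 2015

1 year after January 3, 2014 is January 3, 2015.
From January 9, 2014 through March 6, 2014 inclusive is 57 days; tolling adds 57 days: January 3, 2015 + 57 days = March 1, 2015.
From March 11, 2014 through March 20, 2014 inclusive is 10 days; tolling adds 10 days: March 1, 2015 + 10 days = March 11, 2015.
From March 29, 2014 through May 6, 2014 inclusive is 39 days; tolling adds 39 days: March 11, 2015 + 39 days = April 19, 2015.
April 19, 2015 is Sunday; April 20, 2015 is a listed holiday. The next qualifying day is April 21, 2015.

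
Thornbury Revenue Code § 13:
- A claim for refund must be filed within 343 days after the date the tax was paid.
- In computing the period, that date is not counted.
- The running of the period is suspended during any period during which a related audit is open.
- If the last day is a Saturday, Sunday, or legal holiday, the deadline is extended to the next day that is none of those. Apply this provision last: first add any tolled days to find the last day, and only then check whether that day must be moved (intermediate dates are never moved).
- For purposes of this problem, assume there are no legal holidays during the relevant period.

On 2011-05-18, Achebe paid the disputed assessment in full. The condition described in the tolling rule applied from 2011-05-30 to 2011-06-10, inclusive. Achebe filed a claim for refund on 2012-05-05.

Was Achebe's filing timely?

343 days after 2011-05-18 is April 25, 2012.
From May 30, 2011 through June 10, 2011 inclusive is 12 days; tolling adds 12 days: April 25, 2012 + 12 days = May 7, 2012.
May 7, 2012 is a Monday and not a legal holiday, so no extension applies.
The deadline is May 7, 2012; the filing on May 5, 2012 is on or before that date.

Yes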